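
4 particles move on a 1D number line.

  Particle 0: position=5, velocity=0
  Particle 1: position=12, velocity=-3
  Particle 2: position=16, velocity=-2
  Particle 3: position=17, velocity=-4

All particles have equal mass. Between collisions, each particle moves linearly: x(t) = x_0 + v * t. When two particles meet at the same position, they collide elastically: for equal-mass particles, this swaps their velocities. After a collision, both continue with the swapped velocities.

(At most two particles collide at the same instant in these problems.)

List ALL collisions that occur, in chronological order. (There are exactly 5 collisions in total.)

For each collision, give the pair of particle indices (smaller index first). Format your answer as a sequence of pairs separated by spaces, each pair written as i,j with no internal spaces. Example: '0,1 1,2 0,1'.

Answer: 2,3 0,1 1,2 0,1 2,3

Derivation:
Collision at t=1/2: particles 2 and 3 swap velocities; positions: p0=5 p1=21/2 p2=15 p3=15; velocities now: v0=0 v1=-3 v2=-4 v3=-2
Collision at t=7/3: particles 0 and 1 swap velocities; positions: p0=5 p1=5 p2=23/3 p3=34/3; velocities now: v0=-3 v1=0 v2=-4 v3=-2
Collision at t=3: particles 1 and 2 swap velocities; positions: p0=3 p1=5 p2=5 p3=10; velocities now: v0=-3 v1=-4 v2=0 v3=-2
Collision at t=5: particles 0 and 1 swap velocities; positions: p0=-3 p1=-3 p2=5 p3=6; velocities now: v0=-4 v1=-3 v2=0 v3=-2
Collision at t=11/2: particles 2 and 3 swap velocities; positions: p0=-5 p1=-9/2 p2=5 p3=5; velocities now: v0=-4 v1=-3 v2=-2 v3=0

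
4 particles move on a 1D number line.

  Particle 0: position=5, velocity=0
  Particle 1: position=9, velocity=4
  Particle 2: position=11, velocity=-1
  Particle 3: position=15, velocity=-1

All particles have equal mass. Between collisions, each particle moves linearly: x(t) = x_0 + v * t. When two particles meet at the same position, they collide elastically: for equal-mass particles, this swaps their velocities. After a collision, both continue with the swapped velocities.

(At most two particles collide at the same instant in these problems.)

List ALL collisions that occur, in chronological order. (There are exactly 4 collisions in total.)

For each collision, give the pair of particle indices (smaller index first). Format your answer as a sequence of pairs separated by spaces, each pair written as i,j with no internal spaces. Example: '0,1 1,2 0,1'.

Answer: 1,2 2,3 0,1 1,2

Derivation:
Collision at t=2/5: particles 1 and 2 swap velocities; positions: p0=5 p1=53/5 p2=53/5 p3=73/5; velocities now: v0=0 v1=-1 v2=4 v3=-1
Collision at t=6/5: particles 2 and 3 swap velocities; positions: p0=5 p1=49/5 p2=69/5 p3=69/5; velocities now: v0=0 v1=-1 v2=-1 v3=4
Collision at t=6: particles 0 and 1 swap velocities; positions: p0=5 p1=5 p2=9 p3=33; velocities now: v0=-1 v1=0 v2=-1 v3=4
Collision at t=10: particles 1 and 2 swap velocities; positions: p0=1 p1=5 p2=5 p3=49; velocities now: v0=-1 v1=-1 v2=0 v3=4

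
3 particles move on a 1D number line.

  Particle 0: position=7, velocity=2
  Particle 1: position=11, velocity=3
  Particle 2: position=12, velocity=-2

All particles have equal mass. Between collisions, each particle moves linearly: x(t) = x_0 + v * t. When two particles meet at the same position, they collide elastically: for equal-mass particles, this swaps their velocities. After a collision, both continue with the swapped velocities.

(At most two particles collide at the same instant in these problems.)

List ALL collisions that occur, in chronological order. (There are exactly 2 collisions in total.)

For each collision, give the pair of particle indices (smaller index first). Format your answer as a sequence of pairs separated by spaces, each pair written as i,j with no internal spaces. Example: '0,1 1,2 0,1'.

Answer: 1,2 0,1

Derivation:
Collision at t=1/5: particles 1 and 2 swap velocities; positions: p0=37/5 p1=58/5 p2=58/5; velocities now: v0=2 v1=-2 v2=3
Collision at t=5/4: particles 0 and 1 swap velocities; positions: p0=19/2 p1=19/2 p2=59/4; velocities now: v0=-2 v1=2 v2=3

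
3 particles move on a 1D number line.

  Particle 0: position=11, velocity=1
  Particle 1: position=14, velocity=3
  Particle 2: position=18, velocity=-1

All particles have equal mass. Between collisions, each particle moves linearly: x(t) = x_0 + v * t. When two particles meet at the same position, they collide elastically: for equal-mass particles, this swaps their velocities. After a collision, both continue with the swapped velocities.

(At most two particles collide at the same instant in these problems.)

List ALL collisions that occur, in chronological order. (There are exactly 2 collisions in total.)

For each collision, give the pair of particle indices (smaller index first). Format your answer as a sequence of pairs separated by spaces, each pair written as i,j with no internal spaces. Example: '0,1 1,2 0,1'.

Collision at t=1: particles 1 and 2 swap velocities; positions: p0=12 p1=17 p2=17; velocities now: v0=1 v1=-1 v2=3
Collision at t=7/2: particles 0 and 1 swap velocities; positions: p0=29/2 p1=29/2 p2=49/2; velocities now: v0=-1 v1=1 v2=3

Answer: 1,2 0,1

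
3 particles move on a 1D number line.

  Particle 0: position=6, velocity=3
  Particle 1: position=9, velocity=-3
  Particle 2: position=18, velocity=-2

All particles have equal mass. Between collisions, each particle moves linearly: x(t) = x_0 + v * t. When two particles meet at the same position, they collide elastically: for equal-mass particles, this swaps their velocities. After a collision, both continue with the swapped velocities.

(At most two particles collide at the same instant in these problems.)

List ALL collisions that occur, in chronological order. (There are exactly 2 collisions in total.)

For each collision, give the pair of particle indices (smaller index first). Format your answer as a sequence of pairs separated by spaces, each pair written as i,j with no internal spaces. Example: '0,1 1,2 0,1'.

Answer: 0,1 1,2

Derivation:
Collision at t=1/2: particles 0 and 1 swap velocities; positions: p0=15/2 p1=15/2 p2=17; velocities now: v0=-3 v1=3 v2=-2
Collision at t=12/5: particles 1 and 2 swap velocities; positions: p0=9/5 p1=66/5 p2=66/5; velocities now: v0=-3 v1=-2 v2=3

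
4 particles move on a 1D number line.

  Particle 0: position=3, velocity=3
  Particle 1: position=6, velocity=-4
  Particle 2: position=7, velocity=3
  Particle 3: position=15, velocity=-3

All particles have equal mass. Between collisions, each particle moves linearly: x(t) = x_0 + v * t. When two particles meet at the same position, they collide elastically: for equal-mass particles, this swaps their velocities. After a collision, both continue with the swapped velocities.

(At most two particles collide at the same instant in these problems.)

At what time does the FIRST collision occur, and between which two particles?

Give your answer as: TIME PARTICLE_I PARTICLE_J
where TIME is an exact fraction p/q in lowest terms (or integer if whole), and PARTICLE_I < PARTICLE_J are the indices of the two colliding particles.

Pair (0,1): pos 3,6 vel 3,-4 -> gap=3, closing at 7/unit, collide at t=3/7
Pair (1,2): pos 6,7 vel -4,3 -> not approaching (rel speed -7 <= 0)
Pair (2,3): pos 7,15 vel 3,-3 -> gap=8, closing at 6/unit, collide at t=4/3
Earliest collision: t=3/7 between 0 and 1

Answer: 3/7 0 1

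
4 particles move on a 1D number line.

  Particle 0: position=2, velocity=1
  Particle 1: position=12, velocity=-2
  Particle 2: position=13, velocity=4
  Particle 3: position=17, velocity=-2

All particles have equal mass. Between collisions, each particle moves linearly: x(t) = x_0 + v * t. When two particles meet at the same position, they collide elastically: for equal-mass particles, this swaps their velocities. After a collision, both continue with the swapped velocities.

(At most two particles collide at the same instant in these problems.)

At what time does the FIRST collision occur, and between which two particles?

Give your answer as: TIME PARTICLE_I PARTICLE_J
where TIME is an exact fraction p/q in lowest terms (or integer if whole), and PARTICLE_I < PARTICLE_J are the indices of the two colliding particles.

Answer: 2/3 2 3

Derivation:
Pair (0,1): pos 2,12 vel 1,-2 -> gap=10, closing at 3/unit, collide at t=10/3
Pair (1,2): pos 12,13 vel -2,4 -> not approaching (rel speed -6 <= 0)
Pair (2,3): pos 13,17 vel 4,-2 -> gap=4, closing at 6/unit, collide at t=2/3
Earliest collision: t=2/3 between 2 and 3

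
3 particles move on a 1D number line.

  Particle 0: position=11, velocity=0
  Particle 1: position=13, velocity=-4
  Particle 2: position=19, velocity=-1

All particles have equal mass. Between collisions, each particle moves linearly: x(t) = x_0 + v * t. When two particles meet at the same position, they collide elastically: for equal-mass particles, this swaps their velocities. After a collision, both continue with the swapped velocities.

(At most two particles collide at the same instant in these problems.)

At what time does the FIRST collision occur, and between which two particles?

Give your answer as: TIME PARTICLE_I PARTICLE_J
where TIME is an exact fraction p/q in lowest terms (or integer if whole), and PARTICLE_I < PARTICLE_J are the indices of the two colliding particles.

Answer: 1/2 0 1

Derivation:
Pair (0,1): pos 11,13 vel 0,-4 -> gap=2, closing at 4/unit, collide at t=1/2
Pair (1,2): pos 13,19 vel -4,-1 -> not approaching (rel speed -3 <= 0)
Earliest collision: t=1/2 between 0 and 1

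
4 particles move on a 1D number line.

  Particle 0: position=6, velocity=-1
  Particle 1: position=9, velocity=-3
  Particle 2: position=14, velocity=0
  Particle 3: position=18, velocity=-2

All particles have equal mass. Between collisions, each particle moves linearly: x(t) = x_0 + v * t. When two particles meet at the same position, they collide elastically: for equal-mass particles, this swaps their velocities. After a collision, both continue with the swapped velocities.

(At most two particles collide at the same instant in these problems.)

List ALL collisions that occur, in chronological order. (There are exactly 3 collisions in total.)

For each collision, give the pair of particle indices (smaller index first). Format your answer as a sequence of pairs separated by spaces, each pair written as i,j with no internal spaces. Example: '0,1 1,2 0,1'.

Answer: 0,1 2,3 1,2

Derivation:
Collision at t=3/2: particles 0 and 1 swap velocities; positions: p0=9/2 p1=9/2 p2=14 p3=15; velocities now: v0=-3 v1=-1 v2=0 v3=-2
Collision at t=2: particles 2 and 3 swap velocities; positions: p0=3 p1=4 p2=14 p3=14; velocities now: v0=-3 v1=-1 v2=-2 v3=0
Collision at t=12: particles 1 and 2 swap velocities; positions: p0=-27 p1=-6 p2=-6 p3=14; velocities now: v0=-3 v1=-2 v2=-1 v3=0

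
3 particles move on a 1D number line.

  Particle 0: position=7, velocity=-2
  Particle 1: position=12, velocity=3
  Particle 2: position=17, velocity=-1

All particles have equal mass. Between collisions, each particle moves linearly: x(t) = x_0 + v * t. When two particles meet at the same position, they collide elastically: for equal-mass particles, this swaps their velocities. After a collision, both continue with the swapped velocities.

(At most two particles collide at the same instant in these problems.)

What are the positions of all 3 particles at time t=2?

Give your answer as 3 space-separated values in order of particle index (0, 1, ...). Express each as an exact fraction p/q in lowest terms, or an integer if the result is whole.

Collision at t=5/4: particles 1 and 2 swap velocities; positions: p0=9/2 p1=63/4 p2=63/4; velocities now: v0=-2 v1=-1 v2=3
Advance to t=2 (no further collisions before then); velocities: v0=-2 v1=-1 v2=3; positions = 3 15 18

Answer: 3 15 18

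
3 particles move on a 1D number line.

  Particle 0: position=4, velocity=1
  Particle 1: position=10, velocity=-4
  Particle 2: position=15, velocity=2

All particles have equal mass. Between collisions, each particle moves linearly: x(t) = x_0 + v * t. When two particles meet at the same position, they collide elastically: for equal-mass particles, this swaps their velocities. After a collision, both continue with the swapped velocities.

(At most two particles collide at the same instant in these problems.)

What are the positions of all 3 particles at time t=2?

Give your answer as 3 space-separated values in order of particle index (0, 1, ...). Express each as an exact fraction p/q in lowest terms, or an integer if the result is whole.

Answer: 2 6 19

Derivation:
Collision at t=6/5: particles 0 and 1 swap velocities; positions: p0=26/5 p1=26/5 p2=87/5; velocities now: v0=-4 v1=1 v2=2
Advance to t=2 (no further collisions before then); velocities: v0=-4 v1=1 v2=2; positions = 2 6 19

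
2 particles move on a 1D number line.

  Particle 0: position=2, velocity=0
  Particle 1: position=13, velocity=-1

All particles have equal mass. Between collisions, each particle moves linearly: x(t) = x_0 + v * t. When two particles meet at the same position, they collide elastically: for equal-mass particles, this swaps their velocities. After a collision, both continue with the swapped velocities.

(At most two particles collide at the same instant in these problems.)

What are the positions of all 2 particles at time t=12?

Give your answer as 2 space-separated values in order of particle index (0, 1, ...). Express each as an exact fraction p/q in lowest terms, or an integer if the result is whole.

Collision at t=11: particles 0 and 1 swap velocities; positions: p0=2 p1=2; velocities now: v0=-1 v1=0
Advance to t=12 (no further collisions before then); velocities: v0=-1 v1=0; positions = 1 2

Answer: 1 2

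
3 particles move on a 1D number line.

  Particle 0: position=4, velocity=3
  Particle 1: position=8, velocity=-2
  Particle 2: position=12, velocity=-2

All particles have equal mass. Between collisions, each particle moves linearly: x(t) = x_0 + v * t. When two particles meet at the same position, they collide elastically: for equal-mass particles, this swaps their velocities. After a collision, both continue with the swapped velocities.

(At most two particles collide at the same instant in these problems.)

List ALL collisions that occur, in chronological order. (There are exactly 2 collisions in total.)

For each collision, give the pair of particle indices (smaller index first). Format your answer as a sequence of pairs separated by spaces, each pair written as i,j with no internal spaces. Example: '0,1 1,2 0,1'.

Answer: 0,1 1,2

Derivation:
Collision at t=4/5: particles 0 and 1 swap velocities; positions: p0=32/5 p1=32/5 p2=52/5; velocities now: v0=-2 v1=3 v2=-2
Collision at t=8/5: particles 1 and 2 swap velocities; positions: p0=24/5 p1=44/5 p2=44/5; velocities now: v0=-2 v1=-2 v2=3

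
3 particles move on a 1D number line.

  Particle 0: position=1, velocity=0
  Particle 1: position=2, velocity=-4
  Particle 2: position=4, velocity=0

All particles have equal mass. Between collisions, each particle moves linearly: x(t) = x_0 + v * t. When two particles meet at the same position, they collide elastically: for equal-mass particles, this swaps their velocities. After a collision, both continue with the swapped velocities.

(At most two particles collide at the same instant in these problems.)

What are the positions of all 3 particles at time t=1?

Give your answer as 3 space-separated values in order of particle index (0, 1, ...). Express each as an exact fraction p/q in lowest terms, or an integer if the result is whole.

Answer: -2 1 4

Derivation:
Collision at t=1/4: particles 0 and 1 swap velocities; positions: p0=1 p1=1 p2=4; velocities now: v0=-4 v1=0 v2=0
Advance to t=1 (no further collisions before then); velocities: v0=-4 v1=0 v2=0; positions = -2 1 4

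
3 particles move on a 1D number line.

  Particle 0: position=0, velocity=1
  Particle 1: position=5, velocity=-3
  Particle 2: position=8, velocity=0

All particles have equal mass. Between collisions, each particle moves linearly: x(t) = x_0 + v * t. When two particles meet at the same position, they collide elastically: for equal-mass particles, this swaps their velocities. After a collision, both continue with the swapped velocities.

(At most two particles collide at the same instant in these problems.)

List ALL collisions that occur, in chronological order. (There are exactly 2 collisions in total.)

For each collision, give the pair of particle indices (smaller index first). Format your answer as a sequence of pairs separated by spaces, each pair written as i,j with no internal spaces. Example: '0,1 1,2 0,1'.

Answer: 0,1 1,2

Derivation:
Collision at t=5/4: particles 0 and 1 swap velocities; positions: p0=5/4 p1=5/4 p2=8; velocities now: v0=-3 v1=1 v2=0
Collision at t=8: particles 1 and 2 swap velocities; positions: p0=-19 p1=8 p2=8; velocities now: v0=-3 v1=0 v2=1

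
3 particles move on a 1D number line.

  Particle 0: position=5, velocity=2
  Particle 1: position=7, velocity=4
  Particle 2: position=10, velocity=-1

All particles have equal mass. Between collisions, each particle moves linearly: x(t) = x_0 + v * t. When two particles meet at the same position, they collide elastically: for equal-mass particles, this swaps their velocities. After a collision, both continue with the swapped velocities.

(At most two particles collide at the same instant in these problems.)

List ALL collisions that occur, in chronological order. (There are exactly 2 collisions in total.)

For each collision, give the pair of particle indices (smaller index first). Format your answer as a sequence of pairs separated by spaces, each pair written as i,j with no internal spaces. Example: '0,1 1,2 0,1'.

Answer: 1,2 0,1

Derivation:
Collision at t=3/5: particles 1 and 2 swap velocities; positions: p0=31/5 p1=47/5 p2=47/5; velocities now: v0=2 v1=-1 v2=4
Collision at t=5/3: particles 0 and 1 swap velocities; positions: p0=25/3 p1=25/3 p2=41/3; velocities now: v0=-1 v1=2 v2=4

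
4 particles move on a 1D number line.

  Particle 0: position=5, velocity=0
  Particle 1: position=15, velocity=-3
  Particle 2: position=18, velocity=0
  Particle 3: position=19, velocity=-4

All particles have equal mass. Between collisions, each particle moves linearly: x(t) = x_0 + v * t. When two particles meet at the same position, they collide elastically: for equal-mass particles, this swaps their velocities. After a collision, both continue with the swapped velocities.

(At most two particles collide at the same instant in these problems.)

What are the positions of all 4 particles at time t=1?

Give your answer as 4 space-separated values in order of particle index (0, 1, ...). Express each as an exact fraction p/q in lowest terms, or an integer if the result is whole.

Answer: 5 12 15 18

Derivation:
Collision at t=1/4: particles 2 and 3 swap velocities; positions: p0=5 p1=57/4 p2=18 p3=18; velocities now: v0=0 v1=-3 v2=-4 v3=0
Advance to t=1 (no further collisions before then); velocities: v0=0 v1=-3 v2=-4 v3=0; positions = 5 12 15 18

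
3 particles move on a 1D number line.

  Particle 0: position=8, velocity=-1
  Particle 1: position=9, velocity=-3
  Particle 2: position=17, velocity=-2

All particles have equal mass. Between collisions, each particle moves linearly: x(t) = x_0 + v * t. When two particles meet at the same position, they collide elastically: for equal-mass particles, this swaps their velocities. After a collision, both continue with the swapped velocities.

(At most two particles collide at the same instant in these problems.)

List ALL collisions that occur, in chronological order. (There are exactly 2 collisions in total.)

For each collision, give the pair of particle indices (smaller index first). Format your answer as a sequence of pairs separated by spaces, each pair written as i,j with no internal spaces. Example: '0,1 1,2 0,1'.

Answer: 0,1 1,2

Derivation:
Collision at t=1/2: particles 0 and 1 swap velocities; positions: p0=15/2 p1=15/2 p2=16; velocities now: v0=-3 v1=-1 v2=-2
Collision at t=9: particles 1 and 2 swap velocities; positions: p0=-18 p1=-1 p2=-1; velocities now: v0=-3 v1=-2 v2=-1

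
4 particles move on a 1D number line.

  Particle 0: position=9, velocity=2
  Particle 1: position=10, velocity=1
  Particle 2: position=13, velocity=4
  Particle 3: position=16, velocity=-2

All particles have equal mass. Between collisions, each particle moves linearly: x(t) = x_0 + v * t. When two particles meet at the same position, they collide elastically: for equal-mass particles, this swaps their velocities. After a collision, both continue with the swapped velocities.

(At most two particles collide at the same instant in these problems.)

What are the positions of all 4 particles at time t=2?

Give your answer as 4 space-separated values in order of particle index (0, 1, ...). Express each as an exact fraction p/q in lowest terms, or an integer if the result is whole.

Answer: 12 12 13 21

Derivation:
Collision at t=1/2: particles 2 and 3 swap velocities; positions: p0=10 p1=21/2 p2=15 p3=15; velocities now: v0=2 v1=1 v2=-2 v3=4
Collision at t=1: particles 0 and 1 swap velocities; positions: p0=11 p1=11 p2=14 p3=17; velocities now: v0=1 v1=2 v2=-2 v3=4
Collision at t=7/4: particles 1 and 2 swap velocities; positions: p0=47/4 p1=25/2 p2=25/2 p3=20; velocities now: v0=1 v1=-2 v2=2 v3=4
Collision at t=2: particles 0 and 1 swap velocities; positions: p0=12 p1=12 p2=13 p3=21; velocities now: v0=-2 v1=1 v2=2 v3=4
Advance to t=2 (no further collisions before then); velocities: v0=-2 v1=1 v2=2 v3=4; positions = 12 12 13 21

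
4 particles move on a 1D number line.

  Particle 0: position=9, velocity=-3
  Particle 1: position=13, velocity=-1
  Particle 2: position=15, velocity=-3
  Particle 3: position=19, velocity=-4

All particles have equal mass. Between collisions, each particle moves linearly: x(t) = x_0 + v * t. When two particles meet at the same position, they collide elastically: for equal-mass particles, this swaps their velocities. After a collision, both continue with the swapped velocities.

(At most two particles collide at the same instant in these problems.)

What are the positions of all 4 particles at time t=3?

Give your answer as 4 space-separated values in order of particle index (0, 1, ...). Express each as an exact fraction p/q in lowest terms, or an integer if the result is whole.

Answer: 0 6 7 10

Derivation:
Collision at t=1: particles 1 and 2 swap velocities; positions: p0=6 p1=12 p2=12 p3=15; velocities now: v0=-3 v1=-3 v2=-1 v3=-4
Collision at t=2: particles 2 and 3 swap velocities; positions: p0=3 p1=9 p2=11 p3=11; velocities now: v0=-3 v1=-3 v2=-4 v3=-1
Advance to t=3 (no further collisions before then); velocities: v0=-3 v1=-3 v2=-4 v3=-1; positions = 0 6 7 10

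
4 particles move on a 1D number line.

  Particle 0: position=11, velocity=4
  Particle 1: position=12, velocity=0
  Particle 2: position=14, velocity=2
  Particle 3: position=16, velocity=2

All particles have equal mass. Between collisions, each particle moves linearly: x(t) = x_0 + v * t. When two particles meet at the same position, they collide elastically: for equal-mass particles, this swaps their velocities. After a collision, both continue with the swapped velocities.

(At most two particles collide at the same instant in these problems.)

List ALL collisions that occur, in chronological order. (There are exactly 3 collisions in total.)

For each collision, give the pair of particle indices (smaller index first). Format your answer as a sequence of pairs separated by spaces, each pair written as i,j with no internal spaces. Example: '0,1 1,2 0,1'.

Answer: 0,1 1,2 2,3

Derivation:
Collision at t=1/4: particles 0 and 1 swap velocities; positions: p0=12 p1=12 p2=29/2 p3=33/2; velocities now: v0=0 v1=4 v2=2 v3=2
Collision at t=3/2: particles 1 and 2 swap velocities; positions: p0=12 p1=17 p2=17 p3=19; velocities now: v0=0 v1=2 v2=4 v3=2
Collision at t=5/2: particles 2 and 3 swap velocities; positions: p0=12 p1=19 p2=21 p3=21; velocities now: v0=0 v1=2 v2=2 v3=4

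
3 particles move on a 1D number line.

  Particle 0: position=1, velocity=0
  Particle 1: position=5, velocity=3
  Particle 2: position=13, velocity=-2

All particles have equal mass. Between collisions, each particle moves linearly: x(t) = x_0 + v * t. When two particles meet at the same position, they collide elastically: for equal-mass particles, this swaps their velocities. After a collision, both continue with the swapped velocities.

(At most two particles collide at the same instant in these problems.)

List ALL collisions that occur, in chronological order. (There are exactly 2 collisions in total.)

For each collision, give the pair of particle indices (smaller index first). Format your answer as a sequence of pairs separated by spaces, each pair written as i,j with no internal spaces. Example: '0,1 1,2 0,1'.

Answer: 1,2 0,1

Derivation:
Collision at t=8/5: particles 1 and 2 swap velocities; positions: p0=1 p1=49/5 p2=49/5; velocities now: v0=0 v1=-2 v2=3
Collision at t=6: particles 0 and 1 swap velocities; positions: p0=1 p1=1 p2=23; velocities now: v0=-2 v1=0 v2=3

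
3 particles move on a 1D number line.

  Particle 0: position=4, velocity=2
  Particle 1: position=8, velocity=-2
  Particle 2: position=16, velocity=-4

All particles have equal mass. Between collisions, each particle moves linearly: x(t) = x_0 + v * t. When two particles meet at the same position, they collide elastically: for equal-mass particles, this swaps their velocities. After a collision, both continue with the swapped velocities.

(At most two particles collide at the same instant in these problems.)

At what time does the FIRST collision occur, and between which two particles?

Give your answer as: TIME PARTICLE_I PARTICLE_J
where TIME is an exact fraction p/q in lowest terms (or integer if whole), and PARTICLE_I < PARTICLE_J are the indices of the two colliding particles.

Answer: 1 0 1

Derivation:
Pair (0,1): pos 4,8 vel 2,-2 -> gap=4, closing at 4/unit, collide at t=1
Pair (1,2): pos 8,16 vel -2,-4 -> gap=8, closing at 2/unit, collide at t=4
Earliest collision: t=1 between 0 and 1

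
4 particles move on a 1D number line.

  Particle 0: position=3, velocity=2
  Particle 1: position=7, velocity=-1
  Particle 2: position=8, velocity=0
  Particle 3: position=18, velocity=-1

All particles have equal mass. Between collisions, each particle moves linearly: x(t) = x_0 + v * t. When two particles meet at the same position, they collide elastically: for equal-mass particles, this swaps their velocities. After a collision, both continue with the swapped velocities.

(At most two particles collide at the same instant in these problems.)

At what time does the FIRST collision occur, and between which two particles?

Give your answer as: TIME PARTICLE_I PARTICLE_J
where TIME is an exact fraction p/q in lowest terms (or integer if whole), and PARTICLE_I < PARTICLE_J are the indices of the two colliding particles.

Answer: 4/3 0 1

Derivation:
Pair (0,1): pos 3,7 vel 2,-1 -> gap=4, closing at 3/unit, collide at t=4/3
Pair (1,2): pos 7,8 vel -1,0 -> not approaching (rel speed -1 <= 0)
Pair (2,3): pos 8,18 vel 0,-1 -> gap=10, closing at 1/unit, collide at t=10
Earliest collision: t=4/3 between 0 and 1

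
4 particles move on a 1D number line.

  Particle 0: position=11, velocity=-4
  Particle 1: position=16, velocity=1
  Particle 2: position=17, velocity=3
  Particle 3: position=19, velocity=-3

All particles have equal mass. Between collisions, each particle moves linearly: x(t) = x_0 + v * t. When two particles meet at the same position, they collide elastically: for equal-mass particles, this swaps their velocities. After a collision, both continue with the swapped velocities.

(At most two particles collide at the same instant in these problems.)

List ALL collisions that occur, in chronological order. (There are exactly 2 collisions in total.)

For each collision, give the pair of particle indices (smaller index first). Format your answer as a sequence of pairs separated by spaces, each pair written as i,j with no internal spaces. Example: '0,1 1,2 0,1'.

Answer: 2,3 1,2

Derivation:
Collision at t=1/3: particles 2 and 3 swap velocities; positions: p0=29/3 p1=49/3 p2=18 p3=18; velocities now: v0=-4 v1=1 v2=-3 v3=3
Collision at t=3/4: particles 1 and 2 swap velocities; positions: p0=8 p1=67/4 p2=67/4 p3=77/4; velocities now: v0=-4 v1=-3 v2=1 v3=3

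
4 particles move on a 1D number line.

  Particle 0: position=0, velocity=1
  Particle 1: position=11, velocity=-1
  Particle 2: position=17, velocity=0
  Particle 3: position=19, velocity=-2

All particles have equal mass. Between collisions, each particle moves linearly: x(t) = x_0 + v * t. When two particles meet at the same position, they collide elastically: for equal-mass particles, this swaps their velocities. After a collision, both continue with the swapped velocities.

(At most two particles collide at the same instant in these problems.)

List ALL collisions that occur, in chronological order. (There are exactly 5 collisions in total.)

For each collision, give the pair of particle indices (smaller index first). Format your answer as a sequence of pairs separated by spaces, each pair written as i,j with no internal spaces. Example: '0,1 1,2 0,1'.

Answer: 2,3 0,1 1,2 0,1 2,3

Derivation:
Collision at t=1: particles 2 and 3 swap velocities; positions: p0=1 p1=10 p2=17 p3=17; velocities now: v0=1 v1=-1 v2=-2 v3=0
Collision at t=11/2: particles 0 and 1 swap velocities; positions: p0=11/2 p1=11/2 p2=8 p3=17; velocities now: v0=-1 v1=1 v2=-2 v3=0
Collision at t=19/3: particles 1 and 2 swap velocities; positions: p0=14/3 p1=19/3 p2=19/3 p3=17; velocities now: v0=-1 v1=-2 v2=1 v3=0
Collision at t=8: particles 0 and 1 swap velocities; positions: p0=3 p1=3 p2=8 p3=17; velocities now: v0=-2 v1=-1 v2=1 v3=0
Collision at t=17: particles 2 and 3 swap velocities; positions: p0=-15 p1=-6 p2=17 p3=17; velocities now: v0=-2 v1=-1 v2=0 v3=1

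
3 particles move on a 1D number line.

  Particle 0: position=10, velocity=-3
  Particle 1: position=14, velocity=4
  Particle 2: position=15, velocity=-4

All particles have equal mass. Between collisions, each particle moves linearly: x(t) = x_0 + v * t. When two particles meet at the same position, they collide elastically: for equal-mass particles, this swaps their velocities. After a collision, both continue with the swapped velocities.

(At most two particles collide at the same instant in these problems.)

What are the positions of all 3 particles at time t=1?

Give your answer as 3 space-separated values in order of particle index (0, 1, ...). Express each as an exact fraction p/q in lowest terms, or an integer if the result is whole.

Answer: 7 11 18

Derivation:
Collision at t=1/8: particles 1 and 2 swap velocities; positions: p0=77/8 p1=29/2 p2=29/2; velocities now: v0=-3 v1=-4 v2=4
Advance to t=1 (no further collisions before then); velocities: v0=-3 v1=-4 v2=4; positions = 7 11 18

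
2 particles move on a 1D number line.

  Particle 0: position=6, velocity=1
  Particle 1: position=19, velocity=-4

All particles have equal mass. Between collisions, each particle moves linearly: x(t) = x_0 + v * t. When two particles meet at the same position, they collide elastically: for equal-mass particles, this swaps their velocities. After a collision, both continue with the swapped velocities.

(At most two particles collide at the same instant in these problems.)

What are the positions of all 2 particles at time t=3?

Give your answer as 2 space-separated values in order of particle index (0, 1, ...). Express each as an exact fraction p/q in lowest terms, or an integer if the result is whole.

Answer: 7 9

Derivation:
Collision at t=13/5: particles 0 and 1 swap velocities; positions: p0=43/5 p1=43/5; velocities now: v0=-4 v1=1
Advance to t=3 (no further collisions before then); velocities: v0=-4 v1=1; positions = 7 9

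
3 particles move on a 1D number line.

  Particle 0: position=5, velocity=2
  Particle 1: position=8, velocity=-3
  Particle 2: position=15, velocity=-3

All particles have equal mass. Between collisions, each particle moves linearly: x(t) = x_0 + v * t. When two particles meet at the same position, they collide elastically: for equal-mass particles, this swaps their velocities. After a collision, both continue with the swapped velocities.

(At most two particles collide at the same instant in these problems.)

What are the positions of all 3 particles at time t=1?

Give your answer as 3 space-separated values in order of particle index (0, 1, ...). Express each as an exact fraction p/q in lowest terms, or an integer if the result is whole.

Collision at t=3/5: particles 0 and 1 swap velocities; positions: p0=31/5 p1=31/5 p2=66/5; velocities now: v0=-3 v1=2 v2=-3
Advance to t=1 (no further collisions before then); velocities: v0=-3 v1=2 v2=-3; positions = 5 7 12

Answer: 5 7 12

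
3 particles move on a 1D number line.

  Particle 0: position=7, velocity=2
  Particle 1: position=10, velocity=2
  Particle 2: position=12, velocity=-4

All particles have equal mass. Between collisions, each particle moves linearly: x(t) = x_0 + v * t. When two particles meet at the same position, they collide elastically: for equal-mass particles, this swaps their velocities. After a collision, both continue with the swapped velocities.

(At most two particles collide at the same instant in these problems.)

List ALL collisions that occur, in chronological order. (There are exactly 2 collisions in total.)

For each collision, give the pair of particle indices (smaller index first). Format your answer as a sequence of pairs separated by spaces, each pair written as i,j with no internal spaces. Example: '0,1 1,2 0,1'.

Collision at t=1/3: particles 1 and 2 swap velocities; positions: p0=23/3 p1=32/3 p2=32/3; velocities now: v0=2 v1=-4 v2=2
Collision at t=5/6: particles 0 and 1 swap velocities; positions: p0=26/3 p1=26/3 p2=35/3; velocities now: v0=-4 v1=2 v2=2

Answer: 1,2 0,1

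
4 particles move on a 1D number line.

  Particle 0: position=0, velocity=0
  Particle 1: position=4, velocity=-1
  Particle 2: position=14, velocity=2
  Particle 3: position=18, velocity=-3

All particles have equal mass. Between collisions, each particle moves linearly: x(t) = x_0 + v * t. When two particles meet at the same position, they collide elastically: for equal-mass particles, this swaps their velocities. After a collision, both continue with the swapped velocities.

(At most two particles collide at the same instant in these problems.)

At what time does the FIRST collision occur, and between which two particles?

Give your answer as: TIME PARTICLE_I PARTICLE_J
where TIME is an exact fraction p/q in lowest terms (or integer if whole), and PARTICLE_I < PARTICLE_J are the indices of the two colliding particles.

Answer: 4/5 2 3

Derivation:
Pair (0,1): pos 0,4 vel 0,-1 -> gap=4, closing at 1/unit, collide at t=4
Pair (1,2): pos 4,14 vel -1,2 -> not approaching (rel speed -3 <= 0)
Pair (2,3): pos 14,18 vel 2,-3 -> gap=4, closing at 5/unit, collide at t=4/5
Earliest collision: t=4/5 between 2 and 3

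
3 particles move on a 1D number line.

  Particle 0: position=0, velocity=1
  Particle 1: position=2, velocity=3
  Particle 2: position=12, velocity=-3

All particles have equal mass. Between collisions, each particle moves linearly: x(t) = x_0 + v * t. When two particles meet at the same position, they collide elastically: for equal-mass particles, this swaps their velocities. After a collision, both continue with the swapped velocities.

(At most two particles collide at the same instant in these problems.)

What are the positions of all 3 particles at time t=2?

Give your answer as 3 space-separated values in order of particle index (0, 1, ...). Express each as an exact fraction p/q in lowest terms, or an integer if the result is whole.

Collision at t=5/3: particles 1 and 2 swap velocities; positions: p0=5/3 p1=7 p2=7; velocities now: v0=1 v1=-3 v2=3
Advance to t=2 (no further collisions before then); velocities: v0=1 v1=-3 v2=3; positions = 2 6 8

Answer: 2 6 8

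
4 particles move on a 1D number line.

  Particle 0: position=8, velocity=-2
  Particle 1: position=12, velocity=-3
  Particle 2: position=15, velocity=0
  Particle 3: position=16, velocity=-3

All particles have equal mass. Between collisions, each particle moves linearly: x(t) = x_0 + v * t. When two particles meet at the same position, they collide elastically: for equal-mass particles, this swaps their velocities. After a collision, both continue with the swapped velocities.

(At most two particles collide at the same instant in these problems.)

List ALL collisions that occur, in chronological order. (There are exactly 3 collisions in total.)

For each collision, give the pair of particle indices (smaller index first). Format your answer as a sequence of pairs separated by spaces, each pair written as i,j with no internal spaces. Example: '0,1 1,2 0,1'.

Answer: 2,3 0,1 1,2

Derivation:
Collision at t=1/3: particles 2 and 3 swap velocities; positions: p0=22/3 p1=11 p2=15 p3=15; velocities now: v0=-2 v1=-3 v2=-3 v3=0
Collision at t=4: particles 0 and 1 swap velocities; positions: p0=0 p1=0 p2=4 p3=15; velocities now: v0=-3 v1=-2 v2=-3 v3=0
Collision at t=8: particles 1 and 2 swap velocities; positions: p0=-12 p1=-8 p2=-8 p3=15; velocities now: v0=-3 v1=-3 v2=-2 v3=0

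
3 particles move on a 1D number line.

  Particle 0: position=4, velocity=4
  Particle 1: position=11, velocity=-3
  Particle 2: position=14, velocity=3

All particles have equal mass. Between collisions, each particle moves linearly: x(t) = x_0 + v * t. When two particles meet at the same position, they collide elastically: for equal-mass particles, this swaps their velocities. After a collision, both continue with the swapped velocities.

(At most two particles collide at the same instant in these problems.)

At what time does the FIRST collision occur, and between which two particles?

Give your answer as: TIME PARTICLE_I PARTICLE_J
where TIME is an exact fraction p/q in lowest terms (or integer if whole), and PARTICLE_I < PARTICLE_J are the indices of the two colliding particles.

Pair (0,1): pos 4,11 vel 4,-3 -> gap=7, closing at 7/unit, collide at t=1
Pair (1,2): pos 11,14 vel -3,3 -> not approaching (rel speed -6 <= 0)
Earliest collision: t=1 between 0 and 1

Answer: 1 0 1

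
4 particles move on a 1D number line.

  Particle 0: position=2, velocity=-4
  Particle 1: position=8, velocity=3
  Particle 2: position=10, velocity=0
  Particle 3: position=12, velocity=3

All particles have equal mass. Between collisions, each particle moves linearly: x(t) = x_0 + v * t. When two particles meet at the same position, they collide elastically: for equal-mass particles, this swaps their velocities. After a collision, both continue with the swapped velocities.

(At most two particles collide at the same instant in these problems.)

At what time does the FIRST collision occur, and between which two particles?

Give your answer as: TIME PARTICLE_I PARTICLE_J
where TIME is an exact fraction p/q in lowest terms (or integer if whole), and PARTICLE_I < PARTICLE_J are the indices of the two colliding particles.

Pair (0,1): pos 2,8 vel -4,3 -> not approaching (rel speed -7 <= 0)
Pair (1,2): pos 8,10 vel 3,0 -> gap=2, closing at 3/unit, collide at t=2/3
Pair (2,3): pos 10,12 vel 0,3 -> not approaching (rel speed -3 <= 0)
Earliest collision: t=2/3 between 1 and 2

Answer: 2/3 1 2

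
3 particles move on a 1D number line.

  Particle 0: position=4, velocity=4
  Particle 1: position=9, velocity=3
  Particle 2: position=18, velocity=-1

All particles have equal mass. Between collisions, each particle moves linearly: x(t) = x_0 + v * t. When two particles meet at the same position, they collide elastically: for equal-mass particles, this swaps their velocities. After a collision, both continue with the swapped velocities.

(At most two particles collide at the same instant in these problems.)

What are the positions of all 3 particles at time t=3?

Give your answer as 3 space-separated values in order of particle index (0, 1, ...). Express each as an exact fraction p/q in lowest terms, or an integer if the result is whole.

Answer: 15 16 18

Derivation:
Collision at t=9/4: particles 1 and 2 swap velocities; positions: p0=13 p1=63/4 p2=63/4; velocities now: v0=4 v1=-1 v2=3
Collision at t=14/5: particles 0 and 1 swap velocities; positions: p0=76/5 p1=76/5 p2=87/5; velocities now: v0=-1 v1=4 v2=3
Advance to t=3 (no further collisions before then); velocities: v0=-1 v1=4 v2=3; positions = 15 16 18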